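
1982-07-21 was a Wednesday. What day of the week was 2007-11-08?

Thursday

From July 21, 1982 to July 21, 2007: 25 years, of which 6 contain a Feb 29 — 19×365 + 6×366 = 9131 days.
(2000 is a leap year (divisible by 400).)
July 2007: 31 − 21 = 10 days remain.
Then August (31), September (30), October (31): 31 + 30 + 31 = 92 days.
November 1–8, 2007: 8 days.
Residual: 110 days.
Total: 9241 days.
9241 mod 7 = 1, so 1 day after Wednesday is Thursday.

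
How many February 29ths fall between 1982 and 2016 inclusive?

Years divisible by 4 in [1982, 2016]: 1984, 1988, 1992, 1996, 2000, 2004, 2008, 2012, 2016.
2000 is divisible by 400, so still leap.
No century exceptions apply. Count: 9.

9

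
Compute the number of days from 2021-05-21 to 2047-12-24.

Day-of-year of May 21, 2021: 141.
Day-of-year of December 24, 2047: 358.
2021 has 365 days, so 365 − 141 = 224 days remain in 2021.
Full years 2022–2046: 19 common + 6 leap = 19×365 + 6×366 = 9131 days.
Total: 224 + 9131 + 358 = 9713 days.

9713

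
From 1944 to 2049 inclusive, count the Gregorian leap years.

Years divisible by 4: 1944, 1948, …, 2048 — 27 in all.
2000 is divisible by 400, so still leap.
No century exceptions apply. Count: 27.

27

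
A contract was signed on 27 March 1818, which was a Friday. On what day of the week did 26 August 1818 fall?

Wednesday

March 1818: 31 − 27 = 4 days remain.
Then April (30), May (31), June (30), July (31): 30 + 31 + 30 + 31 = 122 days.
August 1–26, 1818: 26 days.
Total: 4 + 122 + 26 = 152 days.
152 mod 7 = 5, so 5 days after Friday is Wednesday.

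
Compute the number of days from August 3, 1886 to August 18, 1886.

Within August 1886: 18 − 3 = 15 days.

15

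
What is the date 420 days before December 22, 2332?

October 29, 2331

Count 420 days before December 22, 2332:
Day-of-year of October 29, 2331: 302.
Day-of-year of December 22, 2332: 357.
2331 has 365 days, so 365 − 302 = 63 days remain in 2331.
Total: 63 + 357 = 420 days.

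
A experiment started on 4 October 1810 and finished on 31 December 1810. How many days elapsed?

88

October 1810: 31 − 4 = 27 days remain.
Then November (30): 30 days.
December 1–31, 1810: 31 days.
Total: 27 + 30 + 31 = 88 days.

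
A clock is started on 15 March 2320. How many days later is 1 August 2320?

March 2320: 31 − 15 = 16 days remain.
Then April (30), May (31), June (30), July (31): 30 + 31 + 30 + 31 = 122 days.
August 1, 2320: 1 day.
Total: 16 + 122 + 1 = 139 days.

139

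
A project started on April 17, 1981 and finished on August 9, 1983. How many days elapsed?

Day-of-year of April 17, 1981: 107.
Day-of-year of August 9, 1983: 221.
1981 has 365 days, so 365 − 107 = 258 days remain in 1981.
Full years: 1982: 365. Sum = 365.
Total: 258 + 365 + 221 = 844 days.

844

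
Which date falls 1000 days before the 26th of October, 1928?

the 30th of January, 1926

Count 1000 days before October 26, 1928:
Day-of-year of January 30, 1926: 30.
Day-of-year of October 26, 1928: 300.
1926 has 365 days, so 365 − 30 = 335 days remain in 1926.
Full years: 1927: 365. Sum = 365.
Total: 335 + 365 + 300 = 1000 days.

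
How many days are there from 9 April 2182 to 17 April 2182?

8

Within April 2182: 17 − 9 = 8 days.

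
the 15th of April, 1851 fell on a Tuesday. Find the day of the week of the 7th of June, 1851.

Saturday

April 1851: 30 − 15 = 15 days remain.
Then May (31): 31 days.
June 1–7, 1851: 7 days.
Total: 15 + 31 + 7 = 53 days.
53 mod 7 = 4, so 4 days after Tuesday is Saturday.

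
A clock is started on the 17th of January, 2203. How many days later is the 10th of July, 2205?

January 17, 2203 → January 17, 2204: 365 days.
January 17, 2204 → January 17, 2205: 366 days (2204 is a leap year).
January 2205: 31 − 17 = 14 days remain.
Then February 2205 (28), March (31), April (30), May (31), June (30): 28 + 31 + 30 + 31 + 30 = 150 days.
July 1–10, 2205: 10 days.
Residual: 174 days.
Total: 905 days.

905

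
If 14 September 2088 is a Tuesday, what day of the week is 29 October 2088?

September 2088: 30 − 14 = 16 days remain.
October 1–29, 2088: 29 days.
Total: 16 + 29 = 45 days.
45 mod 7 = 3, so 3 days after Tuesday is Friday.

Friday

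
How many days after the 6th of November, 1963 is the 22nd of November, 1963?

Within November 1963: 22 − 6 = 16 days.

16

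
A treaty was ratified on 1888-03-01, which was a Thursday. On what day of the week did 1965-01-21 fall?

Thursday

Day-of-year of March 1, 1888: 61.
Day-of-year of January 21, 1965: 21.
1888 has 366 days, so 366 − 61 = 305 days remain in 1888.
Full years 1889–1964: 58 common + 18 leap = 58×365 + 18×366 = 27758 days.
Total: 305 + 27758 + 21 = 28084 days.
28084 is a multiple of 7, so 1965-01-21 falls on the same weekday: Thursday.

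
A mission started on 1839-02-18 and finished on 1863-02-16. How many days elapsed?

8764

From February 18, 1839 to February 18, 1862: 23 years, of which 6 contain a Feb 29 — 17×365 + 6×366 = 8401 days.
February 1862: 28 − 18 = 10 days remain (1862 is not a leap year, so February has 28 days).
Then 11 full months totalling 337 days.
February 1–16, 1863: 16 days (1863 is not a leap year).
Residual: 363 days.
Total: 8764 days.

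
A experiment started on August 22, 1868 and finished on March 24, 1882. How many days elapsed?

4962

Day-of-year of August 22, 1868: 235.
Day-of-year of March 24, 1882: 83.
1868 has 366 days, so 366 − 235 = 131 days remain in 1868.
Full years 1869–1881: 10 common + 3 leap = 10×365 + 3×366 = 4748 days.
Total: 131 + 4748 + 83 = 4962 days.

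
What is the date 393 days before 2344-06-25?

2343-05-29

Count 393 days before June 25, 2344:
Day-of-year of May 29, 2343: 149.
Day-of-year of June 25, 2344: 177.
2343 has 365 days, so 365 − 149 = 216 days remain in 2343.
Total: 216 + 177 = 393 days.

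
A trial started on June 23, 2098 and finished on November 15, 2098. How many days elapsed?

145

June 2098: 30 − 23 = 7 days remain.
Then July (31), August (31), September (30), October (31): 31 + 31 + 30 + 31 = 123 days.
November 1–15, 2098: 15 days.
Total: 7 + 123 + 15 = 145 days.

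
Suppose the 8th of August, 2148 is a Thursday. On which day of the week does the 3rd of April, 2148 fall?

Count forward from the earlier date (April 3, 2148) to the later (August 8, 2148):
April 2148: 30 − 3 = 27 days remain.
Then May (31), June (30), July (31): 31 + 30 + 31 = 92 days.
August 1–8, 2148: 8 days.
Total: 27 + 92 + 8 = 127 days.
127 mod 7 = 1, so 1 day before Thursday is Wednesday.

Wednesday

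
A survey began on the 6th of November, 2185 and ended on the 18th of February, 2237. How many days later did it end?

Day-of-year of November 6, 2185: 310.
Day-of-year of February 18, 2237: 49.
2185 has 365 days, so 365 − 310 = 55 days remain in 2185.
Full years 2186–2236: 39 common + 12 leap = 39×365 + 12×366 = 18627 days.
Total: 55 + 18627 + 49 = 18731 days.

18731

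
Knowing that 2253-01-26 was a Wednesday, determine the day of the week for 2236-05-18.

Count forward from the earlier date (May 18, 2236) to the later (January 26, 2253):
Day-of-year of May 18, 2236: 139.
Day-of-year of January 26, 2253: 26.
2236 has 366 days, so 366 − 139 = 227 days remain in 2236.
Full years 2237–2252: 12 common + 4 leap = 12×365 + 4×366 = 5844 days.
Total: 227 + 5844 + 26 = 6097 days.
6097 is a multiple of 7, so 2236-05-18 falls on the same weekday: Wednesday.

Wednesday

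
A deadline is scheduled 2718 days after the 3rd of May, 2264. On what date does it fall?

the 12th of October, 2271

Count 2718 days after May 3, 2264:
Day-of-year of May 3, 2264: 124.
Day-of-year of October 12, 2271: 285.
2264 has 366 days, so 366 − 124 = 242 days remain in 2264.
Full years: 2265: 365; 2266: 365; 2267: 365; 2268: 366; 2269: 365; 2270: 365. Sum = 2191.
Total: 242 + 2191 + 285 = 2718 days.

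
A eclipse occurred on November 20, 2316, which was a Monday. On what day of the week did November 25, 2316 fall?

Within November 2316: 25 − 20 = 5 days.
5 mod 7 = 5, so 5 days after Monday is Saturday.

Saturday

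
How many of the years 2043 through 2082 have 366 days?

10

Years divisible by 4 in [2043, 2082]: 2044, 2048, 2052, 2056, 2060, 2064, 2068, 2072, 2076, 2080.
No century exceptions apply. Count: 10.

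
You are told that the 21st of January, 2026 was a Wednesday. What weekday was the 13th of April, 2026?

Monday

January 2026: 31 − 21 = 10 days remain.
Then February 2026 (28), March (31): 28 + 31 = 59 days.
April 1–13, 2026: 13 days.
Total: 10 + 59 + 13 = 82 days.
82 mod 7 = 5, so 5 days after Wednesday is Monday.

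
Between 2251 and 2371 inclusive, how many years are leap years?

29

Years divisible by 4: 2252, 2256, …, 2368 — 30 in all.
Of these, 2300 is divisible by 100 but not 400, so not leap.
Leap years: 30 − 1 = 29.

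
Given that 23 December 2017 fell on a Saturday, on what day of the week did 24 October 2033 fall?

From December 23, 2017 to December 23, 2032: 15 years, of which 4 contain a Feb 29 — 11×365 + 4×366 = 5479 days.
December 2032: 31 − 23 = 8 days remain.
Then 9 full months totalling 273 days.
October 1–24, 2033: 24 days.
Residual: 305 days.
Total: 5784 days.
5784 mod 7 = 2, so 2 days after Saturday is Monday.

Monday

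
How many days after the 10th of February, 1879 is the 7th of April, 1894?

5535

Day-of-year of February 10, 1879: 41.
Day-of-year of April 7, 1894: 97.
1879 has 365 days, so 365 − 41 = 324 days remain in 1879.
Full years 1880–1893: 10 common + 4 leap = 10×365 + 4×366 = 5114 days.
Total: 324 + 5114 + 97 = 5535 days.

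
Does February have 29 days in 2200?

No

2200 is not a leap year (divisible by 100 but not 400).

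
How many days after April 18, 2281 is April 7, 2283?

719

Day-of-year of April 18, 2281: 108.
Day-of-year of April 7, 2283: 97.
2281 has 365 days, so 365 − 108 = 257 days remain in 2281.
Full years: 2282: 365. Sum = 365.
Total: 257 + 365 + 97 = 719 days.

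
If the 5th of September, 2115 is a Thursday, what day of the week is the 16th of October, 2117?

Saturday

Day-of-year of September 5, 2115: 248.
Day-of-year of October 16, 2117: 289.
2115 has 365 days, so 365 − 248 = 117 days remain in 2115.
Full years: 2116: 366. Sum = 366.
Total: 117 + 366 + 289 = 772 days.
772 mod 7 = 2, so 2 days after Thursday is Saturday.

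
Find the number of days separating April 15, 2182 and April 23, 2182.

8

Within April 2182: 23 − 15 = 8 days.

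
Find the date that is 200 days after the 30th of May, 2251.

the 16th of December, 2251

Count 200 days after May 30, 2251:
May 2251: 31 − 30 = 1 day remains.
Then June (30), July (31), August (31), September (30), October (31), November (30): 30 + 31 + 31 + 30 + 31 + 30 = 183 days.
December 1–16, 2251: 16 days.
Total: 1 + 183 + 16 = 200 days.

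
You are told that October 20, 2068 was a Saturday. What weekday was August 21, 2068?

Count forward from the earlier date (August 21, 2068) to the later (October 20, 2068):
August 2068: 31 − 21 = 10 days remain.
Then September (30): 30 days.
October 1–20, 2068: 20 days.
Total: 10 + 30 + 20 = 60 days.
60 mod 7 = 4, so 4 days before Saturday is Tuesday.

Tuesday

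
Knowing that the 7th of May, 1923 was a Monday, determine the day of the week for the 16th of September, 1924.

May 1923: 31 − 7 = 24 days remain.
Then 15 full months totalling 458 days.
September 1–16, 1924: 16 days.
Total: 24 + 458 + 16 = 498 days.
498 mod 7 = 1, so 1 day after Monday is Tuesday.

Tuesday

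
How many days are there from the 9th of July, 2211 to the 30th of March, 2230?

From July 9, 2211 to July 9, 2229: 18 years, of which 5 contain a Feb 29 — 13×365 + 5×366 = 6575 days.
July 2229: 31 − 9 = 22 days remain.
Then August (31), September (30), October (31), November (30), December (31), January (31), February 2230 (28): 31 + 30 + 31 + 30 + 31 + 31 + 28 = 212 days.
March 1–30, 2230: 30 days.
Residual: 264 days.
Total: 6839 days.

6839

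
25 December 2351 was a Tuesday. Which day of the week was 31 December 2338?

Count forward from the earlier date (December 31, 2338) to the later (December 25, 2351):
From December 31, 2338 to December 31, 2350: 12 years, of which 3 contain a Feb 29 — 9×365 + 3×366 = 4383 days.
December 2350: 31 − 31 = 0 days remain.
Then 11 full months totalling 334 days.
December 1–25, 2351: 25 days.
Residual: 359 days.
Total: 4742 days.
4742 mod 7 = 3, so 3 days before Tuesday is Saturday.

Saturday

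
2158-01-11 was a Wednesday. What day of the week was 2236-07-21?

From January 11, 2158 to January 11, 2236: 78 years, of which 18 contain a Feb 29 — 60×365 + 18×366 = 28488 days.
(2200 is not a leap year (divisible by 100 but not 400).)
January 2236: 31 − 11 = 20 days remain.
Then February 2236 (29), March (31), April (30), May (31), June (30): 29 + 31 + 30 + 31 + 30 = 151 days.
July 1–21, 2236: 21 days.
Residual: 192 days.
Total: 28680 days.
28680 mod 7 = 1, so 1 day after Wednesday is Thursday.

Thursday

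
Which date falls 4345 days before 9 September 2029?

17 October 2017

Count 4345 days before September 9, 2029:
From October 17, 2017 to October 17, 2028: 11 years, of which 3 contain a Feb 29 — 8×365 + 3×366 = 4018 days.
October 2028: 31 − 17 = 14 days remain.
Then 10 full months totalling 304 days.
September 1–9, 2029: 9 days.
Residual: 327 days.
Total: 4345 days.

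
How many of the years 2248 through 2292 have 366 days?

Years divisible by 4 in [2248, 2292]: 2248, 2252, 2256, 2260, 2264, 2268, 2272, 2276, 2280, 2284, 2288, 2292.
No century exceptions apply. Count: 12.

12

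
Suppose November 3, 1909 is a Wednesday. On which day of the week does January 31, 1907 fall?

Thursday

Count forward from the earlier date (January 31, 1907) to the later (November 3, 1909):
Day-of-year of January 31, 1907: 31.
Day-of-year of November 3, 1909: 307.
1907 has 365 days, so 365 − 31 = 334 days remain in 1907.
Full years: 1908: 366. Sum = 366.
Total: 334 + 366 + 307 = 1007 days.
1007 mod 7 = 6, so 6 days before Wednesday is Thursday.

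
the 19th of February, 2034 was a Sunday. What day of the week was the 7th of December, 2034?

February 2034: 28 − 19 = 9 days remain (2034 is not a leap year, so February has 28 days).
Then 9 full months totalling 275 days.
December 1–7, 2034: 7 days.
Total: 9 + 275 + 7 = 291 days.
291 mod 7 = 4, so 4 days after Sunday is Thursday.

Thursday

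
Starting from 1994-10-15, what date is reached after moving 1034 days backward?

1991-12-16

Count 1034 days before October 15, 1994:
Day-of-year of December 16, 1991: 350.
Day-of-year of October 15, 1994: 288.
1991 has 365 days, so 365 − 350 = 15 days remain in 1991.
Full years: 1992: 366; 1993: 365. Sum = 731.
Total: 15 + 731 + 288 = 1034 days.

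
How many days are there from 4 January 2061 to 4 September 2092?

From January 4, 2061 to January 4, 2092: 31 years, of which 7 contain a Feb 29 — 24×365 + 7×366 = 11322 days.
January 2092: 31 − 4 = 27 days remain.
Then February 2092 (29), March (31), April (30), May (31), June (30), July (31), August (31): 29 + 31 + 30 + 31 + 30 + 31 + 31 = 213 days.
September 1–4, 2092: 4 days.
Residual: 244 days.
Total: 11566 days.

11566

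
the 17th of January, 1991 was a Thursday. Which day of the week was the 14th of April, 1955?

Thursday

Count forward from the earlier date (April 14, 1955) to the later (January 17, 1991):
Day-of-year of April 14, 1955: 104.
Day-of-year of January 17, 1991: 17.
1955 has 365 days, so 365 − 104 = 261 days remain in 1955.
Full years 1956–1990: 26 common + 9 leap = 26×365 + 9×366 = 12784 days.
Total: 261 + 12784 + 17 = 13062 days.
13062 is a multiple of 7, so the 14th of April, 1955 falls on the same weekday: Thursday.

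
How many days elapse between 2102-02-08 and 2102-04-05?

February 2102: 28 − 8 = 20 days remain (2102 is not a leap year, so February has 28 days).
Then March (31): 31 days.
April 1–5, 2102: 5 days.
Total: 20 + 31 + 5 = 56 days.

56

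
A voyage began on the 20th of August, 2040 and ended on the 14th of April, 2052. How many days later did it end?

From August 20, 2040 to August 20, 2051: 11 years, of which 2 contain a Feb 29 — 9×365 + 2×366 = 4017 days.
August 2051: 31 − 20 = 11 days remain.
Then September (30), October (31), November (30), December (31), January (31), February 2052 (29), March (31): 30 + 31 + 30 + 31 + 31 + 29 + 31 = 213 days.
April 1–14, 2052: 14 days.
Residual: 238 days.
Total: 4255 days.

4255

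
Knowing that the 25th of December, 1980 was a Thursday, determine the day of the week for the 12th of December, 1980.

Count forward from the earlier date (December 12, 1980) to the later (December 25, 1980):
Within December 1980: 25 − 12 = 13 days.
13 mod 7 = 6, so 6 days before Thursday is Friday.

Friday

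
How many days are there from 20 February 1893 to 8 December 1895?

Day-of-year of February 20, 1893: 51.
Day-of-year of December 8, 1895: 342.
1893 has 365 days, so 365 − 51 = 314 days remain in 1893.
Full years: 1894: 365. Sum = 365.
Total: 314 + 365 + 342 = 1021 days.

1021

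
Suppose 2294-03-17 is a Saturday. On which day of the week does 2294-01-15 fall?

Count forward from the earlier date (January 15, 2294) to the later (March 17, 2294):
January 2294: 31 − 15 = 16 days remain.
Then February 2294 (28): 28 days.
March 1–17, 2294: 17 days.
Total: 16 + 28 + 17 = 61 days.
61 mod 7 = 5, so 5 days before Saturday is Monday.

Monday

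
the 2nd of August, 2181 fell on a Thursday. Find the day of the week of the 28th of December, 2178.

Count forward from the earlier date (December 28, 2178) to the later (August 2, 2181):
Day-of-year of December 28, 2178: 362.
Day-of-year of August 2, 2181: 214.
2178 has 365 days, so 365 − 362 = 3 days remain in 2178.
Full years: 2179: 365; 2180: 366. Sum = 731.
Total: 3 + 731 + 214 = 948 days.
948 mod 7 = 3, so 3 days before Thursday is Monday.

Monday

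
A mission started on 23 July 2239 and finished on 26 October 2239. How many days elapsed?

95

July 2239: 31 − 23 = 8 days remain.
Then August (31), September (30): 31 + 30 = 61 days.
October 1–26, 2239: 26 days.
Total: 8 + 61 + 26 = 95 days.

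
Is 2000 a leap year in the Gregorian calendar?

Yes

2000 is a leap year (divisible by 400).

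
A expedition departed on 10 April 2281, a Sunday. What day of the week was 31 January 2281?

Monday

Count forward from the earlier date (January 31, 2281) to the later (April 10, 2281):
January 2281: 31 − 31 = 0 days remain.
Then February 2281 (28), March (31): 28 + 31 = 59 days.
April 1–10, 2281: 10 days.
Total: 0 + 59 + 10 = 69 days.
69 mod 7 = 6, so 6 days before Sunday is Monday.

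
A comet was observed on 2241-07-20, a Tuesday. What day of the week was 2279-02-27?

Thursday

Day-of-year of July 20, 2241: 201.
Day-of-year of February 27, 2279: 58.
2241 has 365 days, so 365 − 201 = 164 days remain in 2241.
Full years 2242–2278: 28 common + 9 leap = 28×365 + 9×366 = 13514 days.
Total: 164 + 13514 + 58 = 13736 days.
13736 mod 7 = 2, so 2 days after Tuesday is Thursday.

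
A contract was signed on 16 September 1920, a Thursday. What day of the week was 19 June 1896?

Friday

Count forward from the earlier date (June 19, 1896) to the later (September 16, 1920):
From June 19, 1896 to June 19, 1920: 24 years, of which 5 contain a Feb 29 — 19×365 + 5×366 = 8765 days.
(1900 is not a leap year (divisible by 100 but not 400).)
June 1920: 30 − 19 = 11 days remain.
Then July (31), August (31): 31 + 31 = 62 days.
September 1–16, 1920: 16 days.
Residual: 89 days.
Total: 8854 days.
8854 mod 7 = 6, so 6 days before Thursday is Friday.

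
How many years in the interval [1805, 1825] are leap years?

Years divisible by 4 in [1805, 1825]: 1808, 1812, 1816, 1820, 1824.
No century exceptions apply. Count: 5.

5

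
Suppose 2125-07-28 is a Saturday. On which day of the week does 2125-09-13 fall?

Thursday

July 2125: 31 − 28 = 3 days remain.
Then August (31): 31 days.
September 1–13, 2125: 13 days.
Total: 3 + 31 + 13 = 47 days.
47 mod 7 = 5, so 5 days after Saturday is Thursday.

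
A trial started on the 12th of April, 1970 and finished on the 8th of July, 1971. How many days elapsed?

April 1970: 30 − 12 = 18 days remain.
Then 14 full months totalling 426 days.
July 1–8, 1971: 8 days.
Total: 18 + 426 + 8 = 452 days.

452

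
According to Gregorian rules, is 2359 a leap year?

No

2359 is not a leap year.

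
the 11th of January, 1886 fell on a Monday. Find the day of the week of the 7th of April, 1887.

Thursday

January 1886: 31 − 11 = 20 days remain.
Then 14 full months totalling 424 days.
April 1–7, 1887: 7 days.
Total: 20 + 424 + 7 = 451 days.
451 mod 7 = 3, so 3 days after Monday is Thursday.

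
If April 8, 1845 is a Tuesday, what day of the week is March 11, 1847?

Thursday

April 8, 1845 → April 8, 1846: 365 days.
April 1846: 30 − 8 = 22 days remain.
Then 10 full months totalling 304 days.
March 1–11, 1847: 11 days.
Residual: 337 days.
Total: 702 days.
702 mod 7 = 2, so 2 days after Tuesday is Thursday.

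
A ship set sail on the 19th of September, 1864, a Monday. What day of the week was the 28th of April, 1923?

Day-of-year of September 19, 1864: 263.
Day-of-year of April 28, 1923: 118.
1864 has 366 days, so 366 − 263 = 103 days remain in 1864.
Full years 1865–1922: 45 common + 13 leap = 45×365 + 13×366 = 21183 days.
Total: 103 + 21183 + 118 = 21404 days.
21404 mod 7 = 5, so 5 days after Monday is Saturday.

Saturday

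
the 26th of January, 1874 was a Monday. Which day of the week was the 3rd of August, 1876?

Day-of-year of January 26, 1874: 26.
Day-of-year of August 3, 1876: 216.
1874 has 365 days, so 365 − 26 = 339 days remain in 1874.
Full years: 1875: 365. Sum = 365.
Total: 339 + 365 + 216 = 920 days.
920 mod 7 = 3, so 3 days after Monday is Thursday.

Thursday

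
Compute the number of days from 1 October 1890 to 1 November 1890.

31

October 1890: 31 − 1 = 30 days remain.
November 1, 1890: 1 day.
Total: 30 + 1 = 31 days.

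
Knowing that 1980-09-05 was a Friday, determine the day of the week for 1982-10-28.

September 1980: 30 − 5 = 25 days remain.
Then 24 full months totalling 730 days.
October 1–28, 1982: 28 days.
Total: 25 + 730 + 28 = 783 days.
783 mod 7 = 6, so 6 days after Friday is Thursday.

Thursday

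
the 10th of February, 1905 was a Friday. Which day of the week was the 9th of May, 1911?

Tuesday

Day-of-year of February 10, 1905: 41.
Day-of-year of May 9, 1911: 129.
1905 has 365 days, so 365 − 41 = 324 days remain in 1905.
Full years: 1906: 365; 1907: 365; 1908: 366; 1909: 365; 1910: 365. Sum = 1826.
Total: 324 + 1826 + 129 = 2279 days.
2279 mod 7 = 4, so 4 days after Friday is Tuesday.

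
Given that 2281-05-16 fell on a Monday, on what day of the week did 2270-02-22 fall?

Count forward from the earlier date (February 22, 2270) to the later (May 16, 2281):
From February 22, 2270 to February 22, 2281: 11 years, of which 3 contain a Feb 29 — 8×365 + 3×366 = 4018 days.
February 2281: 28 − 22 = 6 days remain (2281 is not a leap year, so February has 28 days).
Then March (31), April (30): 31 + 30 = 61 days.
May 1–16, 2281: 16 days.
Residual: 83 days.
Total: 4101 days.
4101 mod 7 = 6, so 6 days before Monday is Tuesday.

Tuesday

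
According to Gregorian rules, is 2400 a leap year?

2400 is a leap year (divisible by 400).

Yes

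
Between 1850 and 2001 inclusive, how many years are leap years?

Years divisible by 4: 1852, 1856, …, 2000 — 38 in all.
Of these, 1900 is divisible by 100 but not 400, so not leap.
2000 is divisible by 400, so still leap.
Leap years: 38 − 1 = 37.

37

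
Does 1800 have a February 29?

1800 is not a leap year (divisible by 100 but not 400).

No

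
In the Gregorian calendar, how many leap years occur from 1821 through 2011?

46

Years divisible by 4: 1824, 1828, …, 2008 — 47 in all.
Of these, 1900 is divisible by 100 but not 400, so not leap.
2000 is divisible by 400, so still leap.
Leap years: 47 − 1 = 46.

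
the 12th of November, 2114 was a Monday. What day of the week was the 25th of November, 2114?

Within November 2114: 25 − 12 = 13 days.
13 mod 7 = 6, so 6 days after Monday is Sunday.

Sunday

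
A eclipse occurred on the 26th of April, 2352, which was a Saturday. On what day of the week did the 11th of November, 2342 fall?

Wednesday

Count forward from the earlier date (November 11, 2342) to the later (April 26, 2352):
From November 11, 2342 to November 11, 2351: 9 years, of which 2 contain a Feb 29 — 7×365 + 2×366 = 3287 days.
November 2351: 30 − 11 = 19 days remain.
Then December (31), January (31), February 2352 (29), March (31): 31 + 31 + 29 + 31 = 122 days.
April 1–26, 2352: 26 days.
Residual: 167 days.
Total: 3454 days.
3454 mod 7 = 3, so 3 days before Saturday is Wednesday.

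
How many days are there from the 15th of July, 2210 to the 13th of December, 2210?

July 2210: 31 − 15 = 16 days remain.
Then August (31), September (30), October (31), November (30): 31 + 30 + 31 + 30 = 122 days.
December 1–13, 2210: 13 days.
Total: 16 + 122 + 13 = 151 days.

151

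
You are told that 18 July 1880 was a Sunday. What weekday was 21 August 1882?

Day-of-year of July 18, 1880: 200.
Day-of-year of August 21, 1882: 233.
1880 has 366 days, so 366 − 200 = 166 days remain in 1880.
Full years: 1881: 365. Sum = 365.
Total: 166 + 365 + 233 = 764 days.
764 mod 7 = 1, so 1 day after Sunday is Monday.

Monday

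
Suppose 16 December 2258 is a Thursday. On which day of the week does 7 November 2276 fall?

Tuesday

From December 16, 2258 to December 16, 2275: 17 years, of which 4 contain a Feb 29 — 13×365 + 4×366 = 6209 days.
December 2275: 31 − 16 = 15 days remain.
Then 10 full months totalling 305 days.
November 1–7, 2276: 7 days.
Residual: 327 days.
Total: 6536 days.
6536 mod 7 = 5, so 5 days after Thursday is Tuesday.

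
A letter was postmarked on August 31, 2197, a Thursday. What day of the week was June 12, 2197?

Count forward from the earlier date (June 12, 2197) to the later (August 31, 2197):
June 2197: 30 − 12 = 18 days remain.
Then July (31): 31 days.
August 1–31, 2197: 31 days.
Total: 18 + 31 + 31 = 80 days.
80 mod 7 = 3, so 3 days before Thursday is Monday.

Monday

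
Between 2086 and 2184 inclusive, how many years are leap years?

24

Years divisible by 4: 2088, 2092, …, 2184 — 25 in all.
Of these, 2100 is divisible by 100 but not 400, so not leap.
Leap years: 25 − 1 = 24.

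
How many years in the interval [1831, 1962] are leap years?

Years divisible by 4: 1832, 1836, …, 1960 — 33 in all.
Of these, 1900 is divisible by 100 but not 400, so not leap.
Leap years: 33 − 1 = 32.

32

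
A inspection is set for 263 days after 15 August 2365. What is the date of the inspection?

5 May 2366

Count 263 days after August 15, 2365:
Day-of-year of August 15, 2365: 227.
Day-of-year of May 5, 2366: 125.
2365 has 365 days, so 365 − 227 = 138 days remain in 2365.
Total: 138 + 125 = 263 days.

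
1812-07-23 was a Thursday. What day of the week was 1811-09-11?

Wednesday

Count forward from the earlier date (September 11, 1811) to the later (July 23, 1812):
September 1811: 30 − 11 = 19 days remain.
Then 9 full months totalling 274 days.
July 1–23, 1812: 23 days.
Total: 19 + 274 + 23 = 316 days.
316 mod 7 = 1, so 1 day before Thursday is Wednesday.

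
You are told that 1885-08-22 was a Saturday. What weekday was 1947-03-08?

Saturday

Day-of-year of August 22, 1885: 234.
Day-of-year of March 8, 1947: 67.
1885 has 365 days, so 365 − 234 = 131 days remain in 1885.
Full years 1886–1946: 47 common + 14 leap = 47×365 + 14×366 = 22279 days.
Total: 131 + 22279 + 67 = 22477 days.
22477 is a multiple of 7, so 1947-03-08 falls on the same weekday: Saturday.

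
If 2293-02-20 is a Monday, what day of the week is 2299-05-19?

Friday

February 20, 2293 → February 20, 2294: 365 days.
February 20, 2294 → February 20, 2295: 365 days.
February 20, 2295 → February 20, 2296: 365 days.
February 20, 2296 → February 20, 2297: 366 days (2296 is a leap year).
February 20, 2297 → February 20, 2298: 365 days.
February 20, 2298 → February 20, 2299: 365 days.
February 2299: 28 − 20 = 8 days remain (2299 is not a leap year, so February has 28 days).
Then March (31), April (30): 31 + 30 = 61 days.
May 1–19, 2299: 19 days.
Residual: 88 days.
Total: 2279 days.
2279 mod 7 = 4, so 4 days after Monday is Friday.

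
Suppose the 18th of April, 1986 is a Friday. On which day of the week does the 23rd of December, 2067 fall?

Friday

Day-of-year of April 18, 1986: 108.
Day-of-year of December 23, 2067: 357.
1986 has 365 days, so 365 − 108 = 257 days remain in 1986.
Full years 1987–2066: 60 common + 20 leap = 60×365 + 20×366 = 29220 days.
Total: 257 + 29220 + 357 = 29834 days.
29834 is a multiple of 7, so the 23rd of December, 2067 falls on the same weekday: Friday.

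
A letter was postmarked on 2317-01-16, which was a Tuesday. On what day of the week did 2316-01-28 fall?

Friday

Count forward from the earlier date (January 28, 2316) to the later (January 16, 2317):
January 2316: 31 − 28 = 3 days remain.
Then 11 full months totalling 335 days.
January 1–16, 2317: 16 days.
Residual: 354 days.
Total: 354 days.
354 mod 7 = 4, so 4 days before Tuesday is Friday.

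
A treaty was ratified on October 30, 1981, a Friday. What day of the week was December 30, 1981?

Wednesday

October 1981: 31 − 30 = 1 day remains.
Then November (30): 30 days.
December 1–30, 1981: 30 days.
Total: 1 + 30 + 30 = 61 days.
61 mod 7 = 5, so 5 days after Friday is Wednesday.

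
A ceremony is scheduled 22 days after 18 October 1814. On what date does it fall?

9 November 1814

Count 22 days after October 18, 1814:
October 1814: 31 − 18 = 13 days remain.
November 1–9, 1814: 9 days.
Total: 13 + 9 = 22 days.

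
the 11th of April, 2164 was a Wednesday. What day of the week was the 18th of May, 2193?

Day-of-year of April 11, 2164: 102.
Day-of-year of May 18, 2193: 138.
2164 has 366 days, so 366 − 102 = 264 days remain in 2164.
Full years 2165–2192: 21 common + 7 leap = 21×365 + 7×366 = 10227 days.
Total: 264 + 10227 + 138 = 10629 days.
10629 mod 7 = 3, so 3 days after Wednesday is Saturday.

Saturday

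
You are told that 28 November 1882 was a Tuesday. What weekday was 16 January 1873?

Thursday

Count forward from the earlier date (January 16, 1873) to the later (November 28, 1882):
Day-of-year of January 16, 1873: 16.
Day-of-year of November 28, 1882: 332.
1873 has 365 days, so 365 − 16 = 349 days remain in 1873.
Full years 1874–1881: 6 common + 2 leap = 6×365 + 2×366 = 2922 days.
Total: 349 + 2922 + 332 = 3603 days.
3603 mod 7 = 5, so 5 days before Tuesday is Thursday.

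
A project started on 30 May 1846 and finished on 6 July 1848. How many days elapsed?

768

May 1846: 31 − 30 = 1 day remains.
Then 25 full months totalling 761 days.
July 1–6, 1848: 6 days.
Total: 1 + 761 + 6 = 768 days.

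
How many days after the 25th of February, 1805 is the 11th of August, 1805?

February 1805: 28 − 25 = 3 days remain (1805 is not a leap year, so February has 28 days).
Then March (31), April (30), May (31), June (30), July (31): 31 + 30 + 31 + 30 + 31 = 153 days.
August 1–11, 1805: 11 days.
Total: 3 + 153 + 11 = 167 days.

167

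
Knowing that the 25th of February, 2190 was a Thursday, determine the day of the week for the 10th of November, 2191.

Thursday

Day-of-year of February 25, 2190: 56.
Day-of-year of November 10, 2191: 314.
2190 has 365 days, so 365 − 56 = 309 days remain in 2190.
Total: 309 + 314 = 623 days.
623 is a multiple of 7, so the 10th of November, 2191 falls on the same weekday: Thursday.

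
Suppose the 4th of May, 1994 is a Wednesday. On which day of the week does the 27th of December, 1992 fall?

Count forward from the earlier date (December 27, 1992) to the later (May 4, 1994):
Day-of-year of December 27, 1992: 362.
Day-of-year of May 4, 1994: 124.
1992 has 366 days, so 366 − 362 = 4 days remain in 1992.
Full years: 1993: 365. Sum = 365.
Total: 4 + 365 + 124 = 493 days.
493 mod 7 = 3, so 3 days before Wednesday is Sunday.

Sunday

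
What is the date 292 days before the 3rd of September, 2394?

the 15th of November, 2393

Count 292 days before September 3, 2394:
Day-of-year of November 15, 2393: 319.
Day-of-year of September 3, 2394: 246.
2393 has 365 days, so 365 − 319 = 46 days remain in 2393.
Total: 46 + 246 = 292 days.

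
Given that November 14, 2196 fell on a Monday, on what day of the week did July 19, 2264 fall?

Day-of-year of November 14, 2196: 319.
Day-of-year of July 19, 2264: 201.
2196 has 366 days, so 366 − 319 = 47 days remain in 2196.
Full years 2197–2263: 52 common + 15 leap = 52×365 + 15×366 = 24470 days.
Total: 47 + 24470 + 201 = 24718 days.
24718 mod 7 = 1, so 1 day after Monday is Tuesday.

Tuesday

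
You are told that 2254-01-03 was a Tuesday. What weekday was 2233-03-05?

Count forward from the earlier date (March 5, 2233) to the later (January 3, 2254):
Day-of-year of March 5, 2233: 64.
Day-of-year of January 3, 2254: 3.
2233 has 365 days, so 365 − 64 = 301 days remain in 2233.
Full years 2234–2253: 15 common + 5 leap = 15×365 + 5×366 = 7305 days.
Total: 301 + 7305 + 3 = 7609 days.
7609 is a multiple of 7, so 2233-03-05 falls on the same weekday: Tuesday.

Tuesday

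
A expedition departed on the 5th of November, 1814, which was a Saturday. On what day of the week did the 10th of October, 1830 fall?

Sunday

Day-of-year of November 5, 1814: 309.
Day-of-year of October 10, 1830: 283.
1814 has 365 days, so 365 − 309 = 56 days remain in 1814.
Full years 1815–1829: 11 common + 4 leap = 11×365 + 4×366 = 5479 days.
Total: 56 + 5479 + 283 = 5818 days.
5818 mod 7 = 1, so 1 day after Saturday is Sunday.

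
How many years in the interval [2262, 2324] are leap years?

Years divisible by 4: 2264, 2268, …, 2324 — 16 in all.
Of these, 2300 is divisible by 100 but not 400, so not leap.
Leap years: 16 − 1 = 15.

15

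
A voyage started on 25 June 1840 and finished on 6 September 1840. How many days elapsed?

June 1840: 30 − 25 = 5 days remain.
Then July (31), August (31): 31 + 31 = 62 days.
September 1–6, 1840: 6 days.
Total: 5 + 62 + 6 = 73 days.

73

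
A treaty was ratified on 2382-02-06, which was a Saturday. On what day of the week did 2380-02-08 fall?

Friday

Count forward from the earlier date (February 8, 2380) to the later (February 6, 2382):
Day-of-year of February 8, 2380: 39.
Day-of-year of February 6, 2382: 37.
2380 has 366 days, so 366 − 39 = 327 days remain in 2380.
Full years: 2381: 365. Sum = 365.
Total: 327 + 365 + 37 = 729 days.
729 mod 7 = 1, so 1 day before Saturday is Friday.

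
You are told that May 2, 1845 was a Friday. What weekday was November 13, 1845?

Thursday

May 1845: 31 − 2 = 29 days remain.
Then June (30), July (31), August (31), September (30), October (31): 30 + 31 + 31 + 30 + 31 = 153 days.
November 1–13, 1845: 13 days.
Total: 29 + 153 + 13 = 195 days.
195 mod 7 = 6, so 6 days after Friday is Thursday.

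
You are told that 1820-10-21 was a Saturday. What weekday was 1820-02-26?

Saturday

Count forward from the earlier date (February 26, 1820) to the later (October 21, 1820):
February 1820: 29 − 26 = 3 days remain (1820 is a leap year, so February has 29 days).
Then March (31), April (30), May (31), June (30), July (31), August (31), September (30): 31 + 30 + 31 + 30 + 31 + 31 + 30 = 214 days.
October 1–21, 1820: 21 days.
Total: 3 + 214 + 21 = 238 days.
238 is a multiple of 7, so 1820-02-26 falls on the same weekday: Saturday.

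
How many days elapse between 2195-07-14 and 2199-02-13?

1310

Day-of-year of July 14, 2195: 195.
Day-of-year of February 13, 2199: 44.
2195 has 365 days, so 365 − 195 = 170 days remain in 2195.
Full years: 2196: 366; 2197: 365; 2198: 365. Sum = 1096.
Total: 170 + 1096 + 44 = 1310 days.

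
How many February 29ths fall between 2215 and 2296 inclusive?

21

Years divisible by 4: 2216, 2220, …, 2296 — 21 in all.
No century exceptions apply. Count: 21.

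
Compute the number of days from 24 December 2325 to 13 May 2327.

505

December 24, 2325 → December 24, 2326: 365 days.
December 2326: 31 − 24 = 7 days remain.
Then January (31), February 2327 (28), March (31), April (30): 31 + 28 + 31 + 30 = 120 days.
May 1–13, 2327: 13 days.
Residual: 140 days.
Total: 505 days.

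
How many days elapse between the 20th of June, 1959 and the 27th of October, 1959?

June 1959: 30 − 20 = 10 days remain.
Then July (31), August (31), September (30): 31 + 31 + 30 = 92 days.
October 1–27, 1959: 27 days.
Total: 10 + 92 + 27 = 129 days.

129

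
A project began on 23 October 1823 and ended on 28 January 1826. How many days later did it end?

828

October 23, 1823 → October 23, 1824: 366 days (1824 is a leap year).
October 23, 1824 → October 23, 1825: 365 days.
October 1825: 31 − 23 = 8 days remain.
Then November (30), December (31): 30 + 31 = 61 days.
January 1–28, 1826: 28 days.
Residual: 97 days.
Total: 828 days.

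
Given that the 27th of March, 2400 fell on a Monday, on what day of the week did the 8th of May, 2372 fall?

Monday

Count forward from the earlier date (May 8, 2372) to the later (March 27, 2400):
From May 8, 2372 to May 8, 2399: 27 years, of which 6 contain a Feb 29 — 21×365 + 6×366 = 9861 days.
May 2399: 31 − 8 = 23 days remain.
Then 9 full months totalling 274 days.
March 1–27, 2400: 27 days.
Residual: 324 days.
Total: 10185 days.
10185 is a multiple of 7, so the 8th of May, 2372 falls on the same weekday: Monday.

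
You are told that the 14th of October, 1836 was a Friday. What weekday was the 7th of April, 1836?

Count forward from the earlier date (April 7, 1836) to the later (October 14, 1836):
April 1836: 30 − 7 = 23 days remain.
Then May (31), June (30), July (31), August (31), September (30): 31 + 30 + 31 + 31 + 30 = 153 days.
October 1–14, 1836: 14 days.
Total: 23 + 153 + 14 = 190 days.
190 mod 7 = 1, so 1 day before Friday is Thursday.

Thursday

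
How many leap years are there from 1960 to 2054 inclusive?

24

Years divisible by 4: 1960, 1964, …, 2052 — 24 in all.
2000 is divisible by 400, so still leap.
No century exceptions apply. Count: 24.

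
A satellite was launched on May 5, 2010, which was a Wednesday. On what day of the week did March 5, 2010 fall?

Count forward from the earlier date (March 5, 2010) to the later (May 5, 2010):
March 2010: 31 − 5 = 26 days remain.
Then April (30): 30 days.
May 1–5, 2010: 5 days.
Total: 26 + 30 + 5 = 61 days.
61 mod 7 = 5, so 5 days before Wednesday is Friday.

Friday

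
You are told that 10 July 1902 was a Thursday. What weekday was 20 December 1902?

July 1902: 31 − 10 = 21 days remain.
Then August (31), September (30), October (31), November (30): 31 + 30 + 31 + 30 = 122 days.
December 1–20, 1902: 20 days.
Total: 21 + 122 + 20 = 163 days.
163 mod 7 = 2, so 2 days after Thursday is Saturday.

Saturday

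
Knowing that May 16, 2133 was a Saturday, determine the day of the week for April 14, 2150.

From May 16, 2133 to May 16, 2149: 16 years, of which 4 contain a Feb 29 — 12×365 + 4×366 = 5844 days.
May 2149: 31 − 16 = 15 days remain.
Then 10 full months totalling 304 days.
April 1–14, 2150: 14 days.
Residual: 333 days.
Total: 6177 days.
6177 mod 7 = 3, so 3 days after Saturday is Tuesday.

Tuesday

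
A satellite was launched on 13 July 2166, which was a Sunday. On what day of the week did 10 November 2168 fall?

Thursday

July 13, 2166 → July 13, 2167: 365 days.
July 13, 2167 → July 13, 2168: 366 days (2168 is a leap year).
July 2168: 31 − 13 = 18 days remain.
Then August (31), September (30), October (31): 31 + 30 + 31 = 92 days.
November 1–10, 2168: 10 days.
Residual: 120 days.
Total: 851 days.
851 mod 7 = 4, so 4 days after Sunday is Thursday.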